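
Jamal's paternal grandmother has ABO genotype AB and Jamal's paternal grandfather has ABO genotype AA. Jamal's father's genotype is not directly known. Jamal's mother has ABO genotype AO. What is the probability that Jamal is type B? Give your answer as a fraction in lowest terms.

Jamal's father's ABO genotype from AB × AA: 1/2 AA, 1/2 AB.
Crossing each possibility with the mother AO and summing P(type B): 1/2·0 + 1/2·1/4 = 1/8.

1/8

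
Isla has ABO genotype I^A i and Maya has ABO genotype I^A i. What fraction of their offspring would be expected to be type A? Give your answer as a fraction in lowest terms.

3/4

ABO cross I^A i × I^A i → offspring phenotypes: 1/4 O, 3/4 A.
So P(type A) = 3/4.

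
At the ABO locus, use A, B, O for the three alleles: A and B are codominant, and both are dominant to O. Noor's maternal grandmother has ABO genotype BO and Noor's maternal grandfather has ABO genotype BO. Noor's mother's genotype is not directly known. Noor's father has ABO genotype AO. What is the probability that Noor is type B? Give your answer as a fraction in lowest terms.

Noor's mother's ABO genotype from BO × BO: 1/4 BB, 1/2 BO, 1/4 OO.
Crossing each possibility with the father AO and summing P(type B): 1/4·1/2 + 1/2·1/4 + 1/4·0 = 1/4.

1/4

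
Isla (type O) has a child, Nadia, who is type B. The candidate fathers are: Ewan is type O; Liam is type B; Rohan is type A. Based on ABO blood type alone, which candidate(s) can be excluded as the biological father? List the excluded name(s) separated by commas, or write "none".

Ewan, Rohan

A candidate is excluded only if no genotype consistent with his phenotype could produce a type B child with a type O mother.
Ewan (type O): no genotype consistent with that phenotype can produce a type-B child with a type-O mother.
Rohan (type A): no genotype consistent with that phenotype can produce a type-B child with a type-O mother.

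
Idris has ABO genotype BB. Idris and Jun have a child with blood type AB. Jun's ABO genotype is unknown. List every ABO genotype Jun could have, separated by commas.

AA, AB, AO

For each candidate genotype of Jun, check whether crossing it with BB can produce every observed child phenotype.
  AA → possible child types {AB} ✓
  AB → possible child types {B, AB} ✓
  AO → possible child types {B, AB} ✓
  BB → possible child types {B} ✗
  BO → possible child types {B} ✗
  OO → possible child types {B} ✗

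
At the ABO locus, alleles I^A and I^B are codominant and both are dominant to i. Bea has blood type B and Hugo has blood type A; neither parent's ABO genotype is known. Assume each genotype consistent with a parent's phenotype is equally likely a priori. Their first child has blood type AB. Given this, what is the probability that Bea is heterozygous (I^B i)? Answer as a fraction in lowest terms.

Possible genotypes: Bea ∈ {I^B I^B, I^B i}; Hugo ∈ {I^A I^A, I^A i}.
Weight each parental genotype pair by prior × P(type-AB child):
  I^B I^B × I^A I^A: posterior weight 4/9.
  I^B I^B × I^A i: posterior weight 2/9.
  I^B i × I^A I^A: posterior weight 2/9.
  I^B i × I^A i: posterior weight 1/9.
Sum the posterior weight over pairs where Bea is I^B i: 1/3.

1/3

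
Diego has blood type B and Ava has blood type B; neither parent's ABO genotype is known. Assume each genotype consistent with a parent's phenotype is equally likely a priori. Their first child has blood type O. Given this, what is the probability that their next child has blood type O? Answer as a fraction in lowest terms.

Possible genotypes: Diego ∈ {I^B I^B, I^B i}; Ava ∈ {I^B I^B, I^B i}.
Weight each parental genotype pair by prior × P(type-O child):
  I^B i × I^B i: posterior weight 1; P(next child type O) = 1/4.
Weighted sum = 1/4.

1/4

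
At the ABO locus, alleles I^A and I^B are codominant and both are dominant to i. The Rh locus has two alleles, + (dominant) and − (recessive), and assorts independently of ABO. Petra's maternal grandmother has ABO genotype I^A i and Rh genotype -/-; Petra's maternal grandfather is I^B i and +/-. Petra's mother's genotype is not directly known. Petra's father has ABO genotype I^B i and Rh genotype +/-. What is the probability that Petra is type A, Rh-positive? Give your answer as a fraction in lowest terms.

Petra's mother's ABO genotype from I^A i × I^B i: 1/4 I^A I^B, 1/4 I^A i, 1/4 I^B i, 1/4 i i.
Crossing each possibility with the father I^B i and summing P(type A): 1/4·1/4 + 1/4·1/4 + 1/4·0 + 1/4·0 = 1/8.
Similarly for Rh via the mother's Rh distribution: P(Rh+) = 5/8.
Independent loci: 1/8 × 5/8 = 5/64.

5/64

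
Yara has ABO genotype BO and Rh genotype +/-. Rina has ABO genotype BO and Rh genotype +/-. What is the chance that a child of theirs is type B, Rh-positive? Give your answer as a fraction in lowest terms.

ABO cross BO × BO → offspring phenotypes: 1/4 O, 3/4 B.
Rh cross +/- × +/- → 3/4 Rh+, 1/4 Rh-.
Independent loci: P(type B, Rh-positive) = 3/4 × 3/4 = 9/16.

9/16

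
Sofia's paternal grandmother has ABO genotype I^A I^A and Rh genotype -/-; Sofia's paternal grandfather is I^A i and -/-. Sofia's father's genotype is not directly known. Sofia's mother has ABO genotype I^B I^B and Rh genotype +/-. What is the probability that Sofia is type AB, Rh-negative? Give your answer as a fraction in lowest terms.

Sofia's father's ABO genotype from I^A I^A × I^A i: 1/2 I^A I^A, 1/2 I^A i.
Crossing each possibility with the mother I^B I^B and summing P(type AB): 1/2·1 + 1/2·1/2 = 3/4.
Similarly for Rh via the father's Rh distribution: P(Rh-) = 1/2.
Independent loci: 3/4 × 1/2 = 3/8.

3/8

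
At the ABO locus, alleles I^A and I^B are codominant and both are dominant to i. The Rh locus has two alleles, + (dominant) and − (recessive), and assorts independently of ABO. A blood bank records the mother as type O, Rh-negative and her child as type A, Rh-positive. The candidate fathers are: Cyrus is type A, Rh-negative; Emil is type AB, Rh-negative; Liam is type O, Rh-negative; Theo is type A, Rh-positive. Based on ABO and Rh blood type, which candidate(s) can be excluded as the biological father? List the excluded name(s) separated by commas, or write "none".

Cyrus, Emil, Liam

A candidate is excluded only if no genotype consistent with his phenotype could produce a type A, Rh-positive child with a type O, Rh-negative mother.
Cyrus (type A, Rh-): no genotype consistent with that phenotype can produce a type-A Rh+ child with a type-O mother.
Emil (type AB, Rh-): no genotype consistent with that phenotype can produce a type-A Rh+ child with a type-O mother.
Liam (type O, Rh-): no genotype consistent with that phenotype can produce a type-A Rh+ child with a type-O mother.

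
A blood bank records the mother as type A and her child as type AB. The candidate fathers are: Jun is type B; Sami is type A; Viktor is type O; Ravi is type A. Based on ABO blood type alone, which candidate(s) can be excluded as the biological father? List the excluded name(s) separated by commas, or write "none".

A candidate is excluded only if no genotype consistent with his phenotype could produce a type AB child with a type A mother.
Sami (type A): no genotype consistent with that phenotype can produce a type-AB child with a type-A mother.
Viktor (type O): no genotype consistent with that phenotype can produce a type-AB child with a type-A mother.
Ravi (type A): no genotype consistent with that phenotype can produce a type-AB child with a type-A mother.

Sami, Viktor, Ravi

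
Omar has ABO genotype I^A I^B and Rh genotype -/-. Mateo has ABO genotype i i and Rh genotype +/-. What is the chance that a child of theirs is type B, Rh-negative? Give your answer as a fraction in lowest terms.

ABO cross I^A I^B × i i → offspring phenotypes: 1/2 A, 1/2 B.
Rh cross -/- × +/- → 1/2 Rh+, 1/2 Rh-.
Independent loci: P(type B, Rh-negative) = 1/2 × 1/2 = 1/4.

1/4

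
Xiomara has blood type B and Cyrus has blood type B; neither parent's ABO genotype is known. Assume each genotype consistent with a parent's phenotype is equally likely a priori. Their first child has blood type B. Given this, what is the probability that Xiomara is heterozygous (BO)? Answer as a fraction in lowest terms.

7/15

Possible genotypes: Xiomara ∈ {BB, BO}; Cyrus ∈ {BB, BO}.
Weight each parental genotype pair by prior × P(type-B child):
  BB × BB: posterior weight 4/15.
  BB × BO: posterior weight 4/15.
  BO × BB: posterior weight 4/15.
  BO × BO: posterior weight 1/5.
Sum the posterior weight over pairs where Xiomara is BO: 7/15.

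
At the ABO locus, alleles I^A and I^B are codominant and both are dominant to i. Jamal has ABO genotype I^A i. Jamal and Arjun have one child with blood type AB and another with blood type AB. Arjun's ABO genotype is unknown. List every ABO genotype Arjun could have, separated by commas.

I^A I^B, I^B I^B, I^B i

For each candidate genotype of Arjun, check whether crossing it with I^A i can produce every observed child phenotype.
  I^A I^A → possible child types {A} ✗
  I^A I^B → possible child types {A, B, AB} ✓
  I^A i → possible child types {O, A} ✗
  I^B I^B → possible child types {B, AB} ✓
  I^B i → possible child types {O, A, B, AB} ✓
  i i → possible child types {O, A} ✗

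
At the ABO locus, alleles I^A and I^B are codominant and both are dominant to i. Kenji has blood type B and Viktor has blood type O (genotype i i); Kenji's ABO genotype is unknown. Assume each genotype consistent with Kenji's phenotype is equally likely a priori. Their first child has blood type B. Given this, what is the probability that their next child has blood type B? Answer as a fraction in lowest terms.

Possible genotypes: Kenji ∈ {I^B I^B, I^B i}; Viktor ∈ {i i}.
Weight each parental genotype pair by prior × P(type-B child):
  I^B I^B × i i: posterior weight 2/3; P(next child type B) = 1.
  I^B i × i i: posterior weight 1/3; P(next child type B) = 1/2.
Weighted sum = 5/6.

5/6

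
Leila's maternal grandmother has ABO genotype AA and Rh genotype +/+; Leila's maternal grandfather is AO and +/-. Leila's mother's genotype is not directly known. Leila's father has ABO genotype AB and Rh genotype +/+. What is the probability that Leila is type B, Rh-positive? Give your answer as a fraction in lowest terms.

1/8

Leila's mother's ABO genotype from AA × AO: 1/2 AA, 1/2 AO.
Crossing each possibility with the father AB and summing P(type B): 1/2·0 + 1/2·1/4 = 1/8.
Similarly for Rh via the mother's Rh distribution: P(Rh+) = 1.
Independent loci: 1/8 × 1 = 1/8.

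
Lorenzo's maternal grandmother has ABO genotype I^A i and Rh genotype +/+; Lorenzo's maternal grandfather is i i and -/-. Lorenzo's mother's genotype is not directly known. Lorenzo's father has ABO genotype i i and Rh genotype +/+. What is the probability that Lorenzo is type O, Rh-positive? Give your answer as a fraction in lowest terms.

3/4

Lorenzo's mother's ABO genotype from I^A i × i i: 1/2 I^A i, 1/2 i i.
Crossing each possibility with the father i i and summing P(type O): 1/2·1/2 + 1/2·1 = 3/4.
Similarly for Rh via the mother's Rh distribution: P(Rh+) = 1.
Independent loci: 3/4 × 1 = 3/4.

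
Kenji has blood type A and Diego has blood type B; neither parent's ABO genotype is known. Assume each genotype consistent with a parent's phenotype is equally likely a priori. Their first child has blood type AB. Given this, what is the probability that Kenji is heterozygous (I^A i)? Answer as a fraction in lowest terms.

1/3

Possible genotypes: Kenji ∈ {I^A I^A, I^A i}; Diego ∈ {I^B I^B, I^B i}.
Weight each parental genotype pair by prior × P(type-AB child):
  I^A I^A × I^B I^B: posterior weight 4/9.
  I^A I^A × I^B i: posterior weight 2/9.
  I^A i × I^B I^B: posterior weight 2/9.
  I^A i × I^B i: posterior weight 1/9.
Sum the posterior weight over pairs where Kenji is I^A i: 1/3.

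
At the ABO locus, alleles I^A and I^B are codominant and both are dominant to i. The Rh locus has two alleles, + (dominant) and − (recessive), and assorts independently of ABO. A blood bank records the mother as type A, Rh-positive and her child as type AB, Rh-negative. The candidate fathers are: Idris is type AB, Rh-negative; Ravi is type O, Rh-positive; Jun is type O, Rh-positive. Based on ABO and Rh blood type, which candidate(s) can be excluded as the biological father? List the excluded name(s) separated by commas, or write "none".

Ravi, Jun

A candidate is excluded only if no genotype consistent with his phenotype could produce a type AB, Rh-negative child with a type A, Rh-positive mother.
Ravi (type O, Rh+): no genotype consistent with that phenotype can produce a type-AB Rh- child with a type-A mother.
Jun (type O, Rh+): no genotype consistent with that phenotype can produce a type-AB Rh- child with a type-A mother.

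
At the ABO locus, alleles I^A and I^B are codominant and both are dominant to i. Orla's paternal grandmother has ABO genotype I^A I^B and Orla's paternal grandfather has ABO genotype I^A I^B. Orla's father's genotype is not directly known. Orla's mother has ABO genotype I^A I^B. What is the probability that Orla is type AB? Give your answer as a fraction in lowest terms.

Orla's father's ABO genotype from I^A I^B × I^A I^B: 1/4 I^A I^A, 1/2 I^A I^B, 1/4 I^B I^B.
Crossing each possibility with the mother I^A I^B and summing P(type AB): 1/4·1/2 + 1/2·1/2 + 1/4·1/2 = 1/2.

1/2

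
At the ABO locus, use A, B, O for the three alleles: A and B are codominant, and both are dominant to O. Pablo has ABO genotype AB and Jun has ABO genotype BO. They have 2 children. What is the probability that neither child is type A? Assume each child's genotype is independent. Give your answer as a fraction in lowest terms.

ABO cross AB × BO → 1/4 A, 1/2 B, 1/4 AB.
So P(type A) = 1/4 per child.
P(not type A) = 3/4 for one child; (3/4)^2 = 9/16.

9/16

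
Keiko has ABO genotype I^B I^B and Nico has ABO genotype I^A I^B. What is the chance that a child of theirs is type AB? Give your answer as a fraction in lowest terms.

1/2

ABO cross I^B I^B × I^A I^B → offspring phenotypes: 1/2 B, 1/2 AB.
So P(type AB) = 1/2.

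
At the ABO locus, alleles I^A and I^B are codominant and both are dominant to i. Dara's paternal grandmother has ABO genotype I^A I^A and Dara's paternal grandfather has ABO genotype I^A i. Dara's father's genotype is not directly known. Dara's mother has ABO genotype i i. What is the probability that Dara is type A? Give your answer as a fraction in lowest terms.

Dara's father's ABO genotype from I^A I^A × I^A i: 1/2 I^A I^A, 1/2 I^A i.
Crossing each possibility with the mother i i and summing P(type A): 1/2·1 + 1/2·1/2 = 3/4.

3/4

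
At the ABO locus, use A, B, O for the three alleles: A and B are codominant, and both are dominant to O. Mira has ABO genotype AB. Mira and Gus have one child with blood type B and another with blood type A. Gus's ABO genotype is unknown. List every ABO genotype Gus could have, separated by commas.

For each candidate genotype of Gus, check whether crossing it with AB can produce every observed child phenotype.
  AA → possible child types {A, AB} ✗
  AB → possible child types {A, B, AB} ✓
  AO → possible child types {A, B, AB} ✓
  BB → possible child types {B, AB} ✗
  BO → possible child types {A, B, AB} ✓
  OO → possible child types {A, B} ✓

AB, AO, BO, OO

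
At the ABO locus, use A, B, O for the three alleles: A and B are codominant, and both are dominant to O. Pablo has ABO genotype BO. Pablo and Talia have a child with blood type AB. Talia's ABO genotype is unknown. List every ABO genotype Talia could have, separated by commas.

AA, AB, AO

For each candidate genotype of Talia, check whether crossing it with BO can produce every observed child phenotype.
  AA → possible child types {A, AB} ✓
  AB → possible child types {A, B, AB} ✓
  AO → possible child types {O, A, B, AB} ✓
  BB → possible child types {B} ✗
  BO → possible child types {O, B} ✗
  OO → possible child types {O, B} ✗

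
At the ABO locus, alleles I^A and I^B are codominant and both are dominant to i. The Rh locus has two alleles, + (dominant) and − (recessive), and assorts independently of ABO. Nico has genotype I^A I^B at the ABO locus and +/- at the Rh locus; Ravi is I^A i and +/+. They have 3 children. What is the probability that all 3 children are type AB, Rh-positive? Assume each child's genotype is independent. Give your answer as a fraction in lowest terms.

ABO cross I^A I^B × I^A i → 1/2 A, 1/4 B, 1/4 AB.
Rh cross +/- × +/+ → 1 Rh+; so P(type AB, Rh-positive) = 1/4 × 1 = 1/4 per child.
All 3 independent: (1/4)^3 = 1/64.

1/64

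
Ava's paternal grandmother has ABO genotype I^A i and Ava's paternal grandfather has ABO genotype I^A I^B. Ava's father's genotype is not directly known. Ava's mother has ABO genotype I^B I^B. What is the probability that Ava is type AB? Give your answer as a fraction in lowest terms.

Ava's father's ABO genotype from I^A i × I^A I^B: 1/4 I^A I^A, 1/4 I^A I^B, 1/4 I^A i, 1/4 I^B i.
Crossing each possibility with the mother I^B I^B and summing P(type AB): 1/4·1 + 1/4·1/2 + 1/4·1/2 + 1/4·0 = 1/2.

1/2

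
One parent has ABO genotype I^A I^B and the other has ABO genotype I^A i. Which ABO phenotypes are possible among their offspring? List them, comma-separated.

Gametes from I^A I^B × I^A i give offspring ABO genotypes I^A I^A, I^A I^B, I^A i, I^B i, i.e. phenotypes A, B, AB.

A, B, AB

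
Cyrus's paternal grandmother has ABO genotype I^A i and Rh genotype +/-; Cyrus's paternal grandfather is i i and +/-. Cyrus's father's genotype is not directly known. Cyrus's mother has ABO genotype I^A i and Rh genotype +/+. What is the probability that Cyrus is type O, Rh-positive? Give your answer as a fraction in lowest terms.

Cyrus's father's ABO genotype from I^A i × i i: 1/2 I^A i, 1/2 i i.
Crossing each possibility with the mother I^A i and summing P(type O): 1/2·1/4 + 1/2·1/2 = 3/8.
Similarly for Rh via the father's Rh distribution: P(Rh+) = 1.
Independent loci: 3/8 × 1 = 3/8.

3/8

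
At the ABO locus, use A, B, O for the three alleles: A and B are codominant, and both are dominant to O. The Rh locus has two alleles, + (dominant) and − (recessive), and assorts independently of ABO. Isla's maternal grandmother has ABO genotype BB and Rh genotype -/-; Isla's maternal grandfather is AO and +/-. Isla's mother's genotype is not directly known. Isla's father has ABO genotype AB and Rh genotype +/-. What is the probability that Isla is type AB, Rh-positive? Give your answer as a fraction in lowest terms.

Isla's mother's ABO genotype from BB × AO: 1/2 AB, 1/2 BO.
Crossing each possibility with the father AB and summing P(type AB): 1/2·1/2 + 1/2·1/4 = 3/8.
Similarly for Rh via the mother's Rh distribution: P(Rh+) = 5/8.
Independent loci: 3/8 × 5/8 = 15/64.

15/64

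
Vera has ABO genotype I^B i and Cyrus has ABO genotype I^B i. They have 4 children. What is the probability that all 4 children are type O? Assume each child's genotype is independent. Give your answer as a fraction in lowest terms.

1/256

ABO cross I^B i × I^B i → 1/4 O, 3/4 B.
So P(type O) = 1/4 per child.
All 4 independent: (1/4)^4 = 1/256.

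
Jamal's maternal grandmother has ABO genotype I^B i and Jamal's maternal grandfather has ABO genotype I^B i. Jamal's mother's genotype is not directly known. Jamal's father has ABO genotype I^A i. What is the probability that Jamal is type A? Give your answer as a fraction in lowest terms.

Jamal's mother's ABO genotype from I^B i × I^B i: 1/4 I^B I^B, 1/2 I^B i, 1/4 i i.
Crossing each possibility with the father I^A i and summing P(type A): 1/4·0 + 1/2·1/4 + 1/4·1/2 = 1/4.

1/4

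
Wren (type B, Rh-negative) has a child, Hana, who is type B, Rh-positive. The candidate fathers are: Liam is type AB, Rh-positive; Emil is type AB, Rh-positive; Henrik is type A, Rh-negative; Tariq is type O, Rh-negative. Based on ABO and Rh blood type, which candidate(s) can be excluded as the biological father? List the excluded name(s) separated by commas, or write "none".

A candidate is excluded only if no genotype consistent with his phenotype could produce a type B, Rh-positive child with a type B, Rh-negative mother.
Henrik (type A, Rh-): no genotype consistent with that phenotype can produce a type-B Rh+ child with a type-B mother.
Tariq (type O, Rh-): no genotype consistent with that phenotype can produce a type-B Rh+ child with a type-B mother.

Henrik, Tariq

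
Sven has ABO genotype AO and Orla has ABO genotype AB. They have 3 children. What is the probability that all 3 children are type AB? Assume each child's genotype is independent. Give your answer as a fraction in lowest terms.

ABO cross AO × AB → 1/2 A, 1/4 B, 1/4 AB.
So P(type AB) = 1/4 per child.
All 3 independent: (1/4)^3 = 1/64.

1/64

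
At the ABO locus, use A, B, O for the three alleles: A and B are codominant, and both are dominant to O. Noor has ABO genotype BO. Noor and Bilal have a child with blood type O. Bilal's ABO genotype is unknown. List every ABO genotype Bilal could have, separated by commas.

For each candidate genotype of Bilal, check whether crossing it with BO can produce every observed child phenotype.
  AA → possible child types {A, AB} ✗
  AB → possible child types {A, B, AB} ✗
  AO → possible child types {O, A, B, AB} ✓
  BB → possible child types {B} ✗
  BO → possible child types {O, B} ✓
  OO → possible child types {O, B} ✓

AO, BO, OO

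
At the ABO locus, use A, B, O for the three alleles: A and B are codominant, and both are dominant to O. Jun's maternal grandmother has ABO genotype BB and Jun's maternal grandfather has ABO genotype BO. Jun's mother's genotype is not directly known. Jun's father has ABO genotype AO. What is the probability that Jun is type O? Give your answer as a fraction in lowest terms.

1/8

Jun's mother's ABO genotype from BB × BO: 1/2 BB, 1/2 BO.
Crossing each possibility with the father AO and summing P(type O): 1/2·0 + 1/2·1/4 = 1/8.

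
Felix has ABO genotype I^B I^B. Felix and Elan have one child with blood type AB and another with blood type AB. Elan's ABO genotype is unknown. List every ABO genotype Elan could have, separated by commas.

I^A I^A, I^A I^B, I^A i

For each candidate genotype of Elan, check whether crossing it with I^B I^B can produce every observed child phenotype.
  I^A I^A → possible child types {AB} ✓
  I^A I^B → possible child types {B, AB} ✓
  I^A i → possible child types {B, AB} ✓
  I^B I^B → possible child types {B} ✗
  I^B i → possible child types {B} ✗
  i i → possible child types {B} ✗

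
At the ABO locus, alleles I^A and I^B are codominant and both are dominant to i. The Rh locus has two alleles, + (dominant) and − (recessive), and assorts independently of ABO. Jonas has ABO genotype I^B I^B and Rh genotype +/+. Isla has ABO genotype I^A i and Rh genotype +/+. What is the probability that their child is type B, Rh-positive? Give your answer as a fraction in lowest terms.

1/2

ABO cross I^B I^B × I^A i → offspring phenotypes: 1/2 B, 1/2 AB.
Rh cross +/+ × +/+ → 1 Rh+.
Independent loci: P(type B, Rh-positive) = 1/2 × 1 = 1/2.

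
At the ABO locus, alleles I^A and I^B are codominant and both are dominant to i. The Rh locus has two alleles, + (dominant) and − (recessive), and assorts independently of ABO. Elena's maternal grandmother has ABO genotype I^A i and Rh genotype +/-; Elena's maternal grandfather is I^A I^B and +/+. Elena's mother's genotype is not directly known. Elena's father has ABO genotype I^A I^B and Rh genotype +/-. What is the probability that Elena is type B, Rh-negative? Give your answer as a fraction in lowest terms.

1/32

Elena's mother's ABO genotype from I^A i × I^A I^B: 1/4 I^A I^A, 1/4 I^A I^B, 1/4 I^A i, 1/4 I^B i.
Crossing each possibility with the father I^A I^B and summing P(type B): 1/4·0 + 1/4·1/4 + 1/4·1/4 + 1/4·1/2 = 1/4.
Similarly for Rh via the mother's Rh distribution: P(Rh-) = 1/8.
Independent loci: 1/4 × 1/8 = 1/32.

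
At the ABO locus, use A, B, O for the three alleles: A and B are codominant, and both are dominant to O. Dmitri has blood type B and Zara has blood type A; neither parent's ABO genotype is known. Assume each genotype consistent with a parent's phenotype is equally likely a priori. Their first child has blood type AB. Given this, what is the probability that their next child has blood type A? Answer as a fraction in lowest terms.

5/36

Possible genotypes: Dmitri ∈ {BB, BO}; Zara ∈ {AA, AO}.
Weight each parental genotype pair by prior × P(type-AB child):
  BB × AA: posterior weight 4/9; P(next child type A) = 0.
  BB × AO: posterior weight 2/9; P(next child type A) = 0.
  BO × AA: posterior weight 2/9; P(next child type A) = 1/2.
  BO × AO: posterior weight 1/9; P(next child type A) = 1/4.
Weighted sum = 5/36.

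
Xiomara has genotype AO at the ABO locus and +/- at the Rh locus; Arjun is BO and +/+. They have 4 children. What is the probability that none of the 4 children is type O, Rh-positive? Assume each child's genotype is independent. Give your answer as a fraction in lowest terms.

81/256

ABO cross AO × BO → 1/4 O, 1/4 A, 1/4 B, 1/4 AB.
Rh cross +/- × +/+ → 1 Rh+; so P(type O, Rh-positive) = 1/4 × 1 = 1/4 per child.
P(not type O, Rh-positive) = 3/4 for one child; (3/4)^4 = 81/256.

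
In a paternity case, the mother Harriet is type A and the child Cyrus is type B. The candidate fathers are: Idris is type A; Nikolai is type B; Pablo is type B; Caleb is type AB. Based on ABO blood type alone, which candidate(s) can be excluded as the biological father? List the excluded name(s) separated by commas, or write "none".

Idris

A candidate is excluded only if no genotype consistent with his phenotype could produce a type B child with a type A mother.
Idris (type A): no genotype consistent with that phenotype can produce a type-B child with a type-A mother.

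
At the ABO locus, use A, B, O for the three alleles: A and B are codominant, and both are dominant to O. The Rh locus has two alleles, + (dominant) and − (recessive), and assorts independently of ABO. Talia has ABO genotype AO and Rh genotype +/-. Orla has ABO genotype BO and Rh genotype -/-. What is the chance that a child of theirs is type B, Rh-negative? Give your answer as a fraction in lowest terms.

ABO cross AO × BO → offspring phenotypes: 1/4 O, 1/4 A, 1/4 B, 1/4 AB.
Rh cross +/- × -/- → 1/2 Rh+, 1/2 Rh-.
Independent loci: P(type B, Rh-negative) = 1/4 × 1/2 = 1/8.

1/8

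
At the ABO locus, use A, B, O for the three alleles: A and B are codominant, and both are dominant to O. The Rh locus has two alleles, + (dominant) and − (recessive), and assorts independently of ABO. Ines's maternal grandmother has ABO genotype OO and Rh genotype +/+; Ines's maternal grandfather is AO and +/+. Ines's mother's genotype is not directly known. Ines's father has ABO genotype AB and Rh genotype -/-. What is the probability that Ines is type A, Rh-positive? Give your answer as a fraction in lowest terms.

1/2

Ines's mother's ABO genotype from OO × AO: 1/2 AO, 1/2 OO.
Crossing each possibility with the father AB and summing P(type A): 1/2·1/2 + 1/2·1/2 = 1/2.
Similarly for Rh via the mother's Rh distribution: P(Rh+) = 1.
Independent loci: 1/2 × 1 = 1/2.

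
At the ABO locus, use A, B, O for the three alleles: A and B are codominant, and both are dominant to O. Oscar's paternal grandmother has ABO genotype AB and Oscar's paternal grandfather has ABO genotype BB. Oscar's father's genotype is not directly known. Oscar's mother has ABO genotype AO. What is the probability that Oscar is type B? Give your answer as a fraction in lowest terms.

Oscar's father's ABO genotype from AB × BB: 1/2 AB, 1/2 BB.
Crossing each possibility with the mother AO and summing P(type B): 1/2·1/4 + 1/2·1/2 = 3/8.

3/8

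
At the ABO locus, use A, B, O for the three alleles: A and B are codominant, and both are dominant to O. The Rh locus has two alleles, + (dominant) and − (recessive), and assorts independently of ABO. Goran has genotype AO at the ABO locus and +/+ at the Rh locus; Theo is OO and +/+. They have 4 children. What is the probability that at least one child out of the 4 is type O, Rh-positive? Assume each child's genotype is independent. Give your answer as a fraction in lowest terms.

15/16

ABO cross AO × OO → 1/2 O, 1/2 A.
Rh cross +/+ × +/+ → 1 Rh+; so P(type O, Rh-positive) = 1/2 × 1 = 1/2 per child.
P(none) = (1/2)^4 = 1/16; P(at least one) = 1 − 1/16 = 15/16.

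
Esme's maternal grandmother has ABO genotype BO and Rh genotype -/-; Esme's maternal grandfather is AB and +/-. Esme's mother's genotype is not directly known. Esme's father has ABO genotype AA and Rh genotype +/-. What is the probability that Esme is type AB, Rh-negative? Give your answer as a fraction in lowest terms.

Esme's mother's ABO genotype from BO × AB: 1/4 AB, 1/4 AO, 1/4 BB, 1/4 BO.
Crossing each possibility with the father AA and summing P(type AB): 1/4·1/2 + 1/4·0 + 1/4·1 + 1/4·1/2 = 1/2.
Similarly for Rh via the mother's Rh distribution: P(Rh-) = 3/8.
Independent loci: 1/2 × 3/8 = 3/16.

3/16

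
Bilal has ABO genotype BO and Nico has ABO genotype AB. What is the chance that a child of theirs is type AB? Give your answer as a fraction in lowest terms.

1/4

ABO cross BO × AB → offspring phenotypes: 1/4 A, 1/2 B, 1/4 AB.
So P(type AB) = 1/4.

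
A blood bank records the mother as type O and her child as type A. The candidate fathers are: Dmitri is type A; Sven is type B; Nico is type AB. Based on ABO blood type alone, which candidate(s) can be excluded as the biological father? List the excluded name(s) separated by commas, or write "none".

Sven

A candidate is excluded only if no genotype consistent with his phenotype could produce a type A child with a type O mother.
Sven (type B): no genotype consistent with that phenotype can produce a type-A child with a type-O mother.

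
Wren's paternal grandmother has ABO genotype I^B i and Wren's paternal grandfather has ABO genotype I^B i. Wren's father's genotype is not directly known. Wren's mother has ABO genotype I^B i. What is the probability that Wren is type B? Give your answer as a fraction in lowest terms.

Wren's father's ABO genotype from I^B i × I^B i: 1/4 I^B I^B, 1/2 I^B i, 1/4 i i.
Crossing each possibility with the mother I^B i and summing P(type B): 1/4·1 + 1/2·3/4 + 1/4·1/2 = 3/4.

3/4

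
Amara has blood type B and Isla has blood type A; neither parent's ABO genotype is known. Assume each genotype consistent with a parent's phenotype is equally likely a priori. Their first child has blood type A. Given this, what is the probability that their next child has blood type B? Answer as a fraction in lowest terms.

Possible genotypes: Amara ∈ {I^B I^B, I^B i}; Isla ∈ {I^A I^A, I^A i}.
Weight each parental genotype pair by prior × P(type-A child):
  I^B i × I^A I^A: posterior weight 2/3; P(next child type B) = 0.
  I^B i × I^A i: posterior weight 1/3; P(next child type B) = 1/4.
Weighted sum = 1/12.

1/12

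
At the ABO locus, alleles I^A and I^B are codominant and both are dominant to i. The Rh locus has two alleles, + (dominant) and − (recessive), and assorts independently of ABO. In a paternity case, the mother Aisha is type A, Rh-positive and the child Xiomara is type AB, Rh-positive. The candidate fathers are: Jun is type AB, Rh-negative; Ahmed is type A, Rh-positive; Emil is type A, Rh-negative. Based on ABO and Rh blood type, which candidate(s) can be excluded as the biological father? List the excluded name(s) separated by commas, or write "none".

Ahmed, Emil

A candidate is excluded only if no genotype consistent with his phenotype could produce a type AB, Rh-positive child with a type A, Rh-positive mother.
Ahmed (type A, Rh+): no genotype consistent with that phenotype can produce a type-AB Rh+ child with a type-A mother.
Emil (type A, Rh-): no genotype consistent with that phenotype can produce a type-AB Rh+ child with a type-A mother.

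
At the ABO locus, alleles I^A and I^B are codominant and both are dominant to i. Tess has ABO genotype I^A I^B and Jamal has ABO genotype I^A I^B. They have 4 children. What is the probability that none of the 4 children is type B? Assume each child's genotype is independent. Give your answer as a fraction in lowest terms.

81/256

ABO cross I^A I^B × I^A I^B → 1/4 A, 1/4 B, 1/2 AB.
So P(type B) = 1/4 per child.
P(not type B) = 3/4 for one child; (3/4)^4 = 81/256.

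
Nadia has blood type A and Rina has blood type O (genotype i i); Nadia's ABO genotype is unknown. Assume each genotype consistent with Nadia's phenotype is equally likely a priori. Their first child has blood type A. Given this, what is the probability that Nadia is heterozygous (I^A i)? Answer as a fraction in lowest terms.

Possible genotypes: Nadia ∈ {I^A I^A, I^A i}; Rina ∈ {i i}.
Weight each parental genotype pair by prior × P(type-A child):
  I^A I^A × i i: posterior weight 2/3.
  I^A i × i i: posterior weight 1/3.
Sum the posterior weight over pairs where Nadia is I^A i: 1/3.

1/3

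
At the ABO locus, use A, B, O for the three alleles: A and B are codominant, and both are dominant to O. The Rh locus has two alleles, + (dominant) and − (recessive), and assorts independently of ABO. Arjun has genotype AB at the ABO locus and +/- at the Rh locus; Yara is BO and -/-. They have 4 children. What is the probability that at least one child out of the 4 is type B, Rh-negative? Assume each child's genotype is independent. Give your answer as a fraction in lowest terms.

175/256

ABO cross AB × BO → 1/4 A, 1/2 B, 1/4 AB.
Rh cross +/- × -/- → 1/2 Rh+, 1/2 Rh-; so P(type B, Rh-negative) = 1/2 × 1/2 = 1/4 per child.
P(none) = (3/4)^4 = 81/256; P(at least one) = 1 − 81/256 = 175/256.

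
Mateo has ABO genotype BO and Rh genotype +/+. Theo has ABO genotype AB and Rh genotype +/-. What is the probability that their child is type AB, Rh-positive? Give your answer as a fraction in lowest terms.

ABO cross BO × AB → offspring phenotypes: 1/4 A, 1/2 B, 1/4 AB.
Rh cross +/+ × +/- → 1 Rh+.
Independent loci: P(type AB, Rh-positive) = 1/4 × 1 = 1/4.

1/4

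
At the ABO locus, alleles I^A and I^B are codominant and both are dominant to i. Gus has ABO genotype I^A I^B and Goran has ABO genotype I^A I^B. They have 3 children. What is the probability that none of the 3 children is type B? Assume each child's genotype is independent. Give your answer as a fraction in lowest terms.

ABO cross I^A I^B × I^A I^B → 1/4 A, 1/4 B, 1/2 AB.
So P(type B) = 1/4 per child.
P(not type B) = 3/4 for one child; (3/4)^3 = 27/64.

27/64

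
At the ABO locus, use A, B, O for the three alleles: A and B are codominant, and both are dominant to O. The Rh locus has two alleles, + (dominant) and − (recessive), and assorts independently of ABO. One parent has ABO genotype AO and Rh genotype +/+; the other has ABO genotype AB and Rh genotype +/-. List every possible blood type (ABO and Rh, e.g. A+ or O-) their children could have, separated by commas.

A+, B+, AB+

Gametes from AO × AB give offspring ABO genotypes AA, AB, AO, BO, i.e. phenotypes A, B, AB.
Rh cross +/+ × +/- → phenotypes Rh+.
Combining independently: A+, B+, AB+.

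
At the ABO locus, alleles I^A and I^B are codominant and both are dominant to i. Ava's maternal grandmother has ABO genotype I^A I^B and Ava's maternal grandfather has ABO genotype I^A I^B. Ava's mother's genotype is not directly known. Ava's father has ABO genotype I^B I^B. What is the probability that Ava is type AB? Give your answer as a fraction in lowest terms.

Ava's mother's ABO genotype from I^A I^B × I^A I^B: 1/4 I^A I^A, 1/2 I^A I^B, 1/4 I^B I^B.
Crossing each possibility with the father I^B I^B and summing P(type AB): 1/4·1 + 1/2·1/2 + 1/4·0 = 1/2.

1/2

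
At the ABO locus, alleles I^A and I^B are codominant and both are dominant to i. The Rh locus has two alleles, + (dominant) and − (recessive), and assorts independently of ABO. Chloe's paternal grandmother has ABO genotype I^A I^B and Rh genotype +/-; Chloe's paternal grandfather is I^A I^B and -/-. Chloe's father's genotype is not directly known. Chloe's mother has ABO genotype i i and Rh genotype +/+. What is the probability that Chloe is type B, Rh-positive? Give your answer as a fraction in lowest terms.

Chloe's father's ABO genotype from I^A I^B × I^A I^B: 1/4 I^A I^A, 1/2 I^A I^B, 1/4 I^B I^B.
Crossing each possibility with the mother i i and summing P(type B): 1/4·0 + 1/2·1/2 + 1/4·1 = 1/2.
Similarly for Rh via the father's Rh distribution: P(Rh+) = 1.
Independent loci: 1/2 × 1 = 1/2.

1/2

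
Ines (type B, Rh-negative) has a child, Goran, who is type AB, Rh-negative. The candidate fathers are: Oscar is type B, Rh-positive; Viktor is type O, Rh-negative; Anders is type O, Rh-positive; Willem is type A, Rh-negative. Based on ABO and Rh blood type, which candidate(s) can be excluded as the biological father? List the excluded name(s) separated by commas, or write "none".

Oscar, Viktor, Anders

A candidate is excluded only if no genotype consistent with his phenotype could produce a type AB, Rh-negative child with a type B, Rh-negative mother.
Oscar (type B, Rh+): no genotype consistent with that phenotype can produce a type-AB Rh- child with a type-B mother.
Viktor (type O, Rh-): no genotype consistent with that phenotype can produce a type-AB Rh- child with a type-B mother.
Anders (type O, Rh+): no genotype consistent with that phenotype can produce a type-AB Rh- child with a type-B mother.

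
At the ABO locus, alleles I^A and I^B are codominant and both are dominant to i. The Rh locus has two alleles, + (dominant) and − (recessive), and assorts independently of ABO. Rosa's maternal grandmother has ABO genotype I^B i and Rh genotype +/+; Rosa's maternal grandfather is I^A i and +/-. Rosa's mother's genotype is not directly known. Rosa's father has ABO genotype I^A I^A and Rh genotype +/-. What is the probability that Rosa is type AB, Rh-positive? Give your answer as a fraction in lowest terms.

7/32

Rosa's mother's ABO genotype from I^B i × I^A i: 1/4 I^A I^B, 1/4 I^A i, 1/4 I^B i, 1/4 i i.
Crossing each possibility with the father I^A I^A and summing P(type AB): 1/4·1/2 + 1/4·0 + 1/4·1/2 + 1/4·0 = 1/4.
Similarly for Rh via the mother's Rh distribution: P(Rh+) = 7/8.
Independent loci: 1/4 × 7/8 = 7/32.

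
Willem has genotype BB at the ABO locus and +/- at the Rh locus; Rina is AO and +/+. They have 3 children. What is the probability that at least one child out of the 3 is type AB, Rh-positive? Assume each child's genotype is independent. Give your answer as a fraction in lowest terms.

7/8

ABO cross BB × AO → 1/2 B, 1/2 AB.
Rh cross +/- × +/+ → 1 Rh+; so P(type AB, Rh-positive) = 1/2 × 1 = 1/2 per child.
P(none) = (1/2)^3 = 1/8; P(at least one) = 1 − 1/8 = 7/8.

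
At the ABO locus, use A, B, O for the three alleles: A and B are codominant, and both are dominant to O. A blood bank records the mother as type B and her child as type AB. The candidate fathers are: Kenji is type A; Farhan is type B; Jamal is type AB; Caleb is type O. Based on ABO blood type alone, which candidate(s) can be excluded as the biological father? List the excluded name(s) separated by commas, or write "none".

Farhan, Caleb

A candidate is excluded only if no genotype consistent with his phenotype could produce a type AB child with a type B mother.
Farhan (type B): no genotype consistent with that phenotype can produce a type-AB child with a type-B mother.
Caleb (type O): no genotype consistent with that phenotype can produce a type-AB child with a type-B mother.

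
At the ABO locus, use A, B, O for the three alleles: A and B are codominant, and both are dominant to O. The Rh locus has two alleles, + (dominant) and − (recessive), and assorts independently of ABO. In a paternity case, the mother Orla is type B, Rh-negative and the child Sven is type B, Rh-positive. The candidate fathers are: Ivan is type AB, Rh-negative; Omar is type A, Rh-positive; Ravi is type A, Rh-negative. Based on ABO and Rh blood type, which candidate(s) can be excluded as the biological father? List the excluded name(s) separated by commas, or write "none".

Ivan, Ravi

A candidate is excluded only if no genotype consistent with his phenotype could produce a type B, Rh-positive child with a type B, Rh-negative mother.
Ivan (type AB, Rh-): no genotype consistent with that phenotype can produce a type-B Rh+ child with a type-B mother.
Ravi (type A, Rh-): no genotype consistent with that phenotype can produce a type-B Rh+ child with a type-B mother.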